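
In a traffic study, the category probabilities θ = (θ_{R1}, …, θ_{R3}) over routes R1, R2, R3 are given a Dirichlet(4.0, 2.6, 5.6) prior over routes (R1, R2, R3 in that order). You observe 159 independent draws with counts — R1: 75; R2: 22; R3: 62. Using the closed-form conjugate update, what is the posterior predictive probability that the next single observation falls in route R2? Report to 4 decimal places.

The Dirichlet prior is conjugate to the Multinomial likelihood: each posterior αⱼ = prior αⱼ + observed count nⱼ.
Posterior concentration: (79.0, 24.6, 67.6), total = 171.2.
P(next = R2 | data) = α_{R2}/Σα = 0.1437.

0.1437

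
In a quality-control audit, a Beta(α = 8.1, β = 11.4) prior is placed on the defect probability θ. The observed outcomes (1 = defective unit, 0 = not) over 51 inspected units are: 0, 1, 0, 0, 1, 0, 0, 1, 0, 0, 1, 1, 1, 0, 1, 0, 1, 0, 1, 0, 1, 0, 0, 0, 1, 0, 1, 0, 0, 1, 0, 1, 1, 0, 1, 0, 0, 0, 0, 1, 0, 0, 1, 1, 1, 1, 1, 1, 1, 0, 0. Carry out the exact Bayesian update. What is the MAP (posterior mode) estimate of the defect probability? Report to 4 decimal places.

0.4540

The Beta prior is conjugate to a Binomial/Bernoulli likelihood; the update adds successes to α and failures to β.
Posterior: Beta(α+k, β+n−k) = Beta(8.1+24, 11.4+27) = Beta(32.1, 38.4).
Mode of Beta(a,b) for a,b>1 is (a−1)/(a+b−2) = 31.1/68.5 = 0.4540.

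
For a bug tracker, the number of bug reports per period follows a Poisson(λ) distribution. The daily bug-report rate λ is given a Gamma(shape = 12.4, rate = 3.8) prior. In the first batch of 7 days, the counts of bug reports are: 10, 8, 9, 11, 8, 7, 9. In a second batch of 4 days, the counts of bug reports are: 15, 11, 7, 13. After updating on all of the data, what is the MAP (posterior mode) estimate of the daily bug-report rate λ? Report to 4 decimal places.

8.0676

With a Gamma(shape α, rate β) prior, the Poisson likelihood is conjugate: the posterior is Gamma(α + ΣXᵢ, β + n).
Batch 1: sum of counts S = 62 over n = 7 days.
After batch 1: Gamma(α+S, β+n) = Gamma(12.4+62, 3.8+7) = Gamma(74.4, 10.8).
Batch 2: sum of counts S = 46 over n = 4 days.
After batch 2: Gamma(α+S, β+n) = Gamma(74.4+46, 10.8+4) = Gamma(120.4, 14.8).
Mode of Gamma(α,β) for α≥1 is (α−1)/β = 119.4/14.8 = 8.0676.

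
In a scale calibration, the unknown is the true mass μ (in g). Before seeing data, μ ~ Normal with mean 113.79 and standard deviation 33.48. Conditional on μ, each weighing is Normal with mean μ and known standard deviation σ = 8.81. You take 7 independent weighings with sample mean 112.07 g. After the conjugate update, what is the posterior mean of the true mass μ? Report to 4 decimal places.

112.0868

For Normal data with known variance σ², a Normal(μ₀, σ₀²) prior on μ is conjugate. Posterior precision = 1/σ₀² + n/σ²; posterior mean is the precision-weighted average of μ₀ and x̄.
n·x̄ = 7·112.07 = 784.49.
σ₀² = 33.48² = 1120.9104, σ² = 8.81² = 77.6161; σ² + n·σ₀² = 77.6161 + 7·1120.9104 = 7923.9889.
Posterior mean = (μ₀/σ₀² + n·x̄/σ²)/(1/σ₀² + n/σ²) = (σ²·μ₀ + σ₀²·n·x̄)/(σ² + n·σ₀²) = (77.6161·113.79 + 1120.9104·784.49)/7923.9889 = 888174.935715/7923.9889 = 112.0868.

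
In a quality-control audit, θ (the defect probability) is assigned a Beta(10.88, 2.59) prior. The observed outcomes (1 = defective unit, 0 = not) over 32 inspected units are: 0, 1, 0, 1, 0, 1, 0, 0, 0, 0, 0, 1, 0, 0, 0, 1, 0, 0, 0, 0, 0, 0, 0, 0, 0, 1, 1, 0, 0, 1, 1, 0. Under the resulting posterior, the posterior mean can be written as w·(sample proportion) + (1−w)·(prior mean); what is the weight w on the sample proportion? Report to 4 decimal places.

The Beta prior is conjugate to a Binomial/Bernoulli likelihood; the update adds successes to α and failures to β.
Posterior mean = (α₀+k)/(α₀+β₀+n) = [n/(α₀+β₀+n)]·(k/n) + [(α₀+β₀)/(α₀+β₀+n)]·α₀/(α₀+β₀), so only n and the prior enter the weight.
The weight on the data is w = n/(α₀+β₀+n) = 32/(10.88+2.59+32) = 32/45.47 = 0.7038.

0.7038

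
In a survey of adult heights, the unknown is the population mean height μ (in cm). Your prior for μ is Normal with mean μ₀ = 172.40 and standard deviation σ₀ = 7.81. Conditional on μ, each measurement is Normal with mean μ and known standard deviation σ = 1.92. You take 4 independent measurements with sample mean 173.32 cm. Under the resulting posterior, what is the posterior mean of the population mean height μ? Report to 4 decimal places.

173.3063

For Normal data with known variance σ², a Normal(μ₀, σ₀²) prior on μ is conjugate. Posterior precision = 1/σ₀² + n/σ²; posterior mean is the precision-weighted average of μ₀ and x̄.
n·x̄ = 4·173.32 = 693.28.
σ₀² = 7.81² = 60.9961, σ² = 1.92² = 3.6864; σ² + n·σ₀² = 3.6864 + 4·60.9961 = 247.6708.
Posterior mean = (μ₀/σ₀² + n·x̄/σ²)/(1/σ₀² + n/σ²) = (σ²·μ₀ + σ₀²·n·x̄)/(σ² + n·σ₀²) = (3.6864·172.40 + 60.9961·693.28)/247.6708 = 42922.911568/247.6708 = 173.3063.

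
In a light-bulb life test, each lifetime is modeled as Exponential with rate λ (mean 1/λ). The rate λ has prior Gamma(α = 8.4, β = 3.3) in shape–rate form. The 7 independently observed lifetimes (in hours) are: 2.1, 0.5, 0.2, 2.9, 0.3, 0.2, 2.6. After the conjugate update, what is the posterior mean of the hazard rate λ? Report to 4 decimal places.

With a Gamma(shape α, rate β) prior on the exponential rate λ, the posterior after n observations with total T = Σxᵢ is Gamma(α+n, β+T).
Sum of observations T = 8.8 hours; n = 7.
Posterior: Gamma(8.4+7, 3.3+8.8) = Gamma(15.4, 12.1).
Posterior mean of λ = α/β = 15.4/12.1 = 1.2727.

1.2727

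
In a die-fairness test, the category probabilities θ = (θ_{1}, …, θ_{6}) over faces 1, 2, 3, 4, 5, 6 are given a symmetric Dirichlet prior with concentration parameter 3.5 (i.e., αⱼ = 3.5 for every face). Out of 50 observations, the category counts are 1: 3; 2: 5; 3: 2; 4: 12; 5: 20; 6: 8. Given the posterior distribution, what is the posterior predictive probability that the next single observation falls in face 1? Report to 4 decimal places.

0.0915

The Dirichlet prior is conjugate to the Multinomial likelihood: each posterior αⱼ = prior αⱼ + observed count nⱼ.
Posterior concentration: (6.5, 8.5, 5.5, 15.5, 23.5, 11.5), total = 71.0.
P(next = 1 | data) = α_{1}/Σα = 0.0915.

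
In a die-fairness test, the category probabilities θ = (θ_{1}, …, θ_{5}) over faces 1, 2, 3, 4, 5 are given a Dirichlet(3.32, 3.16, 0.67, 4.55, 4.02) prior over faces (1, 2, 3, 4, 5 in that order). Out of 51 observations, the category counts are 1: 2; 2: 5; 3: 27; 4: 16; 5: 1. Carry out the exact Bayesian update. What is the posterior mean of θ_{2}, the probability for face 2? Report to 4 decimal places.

0.1223

The Dirichlet prior is conjugate to the Multinomial likelihood: each posterior αⱼ = prior αⱼ + observed count nⱼ.
Posterior concentration: (5.32, 8.16, 27.67, 20.55, 5.02), total = 66.72.
E[θ_{2}|data] = α_{2}/Σα = 8.16/66.72 = 0.1223.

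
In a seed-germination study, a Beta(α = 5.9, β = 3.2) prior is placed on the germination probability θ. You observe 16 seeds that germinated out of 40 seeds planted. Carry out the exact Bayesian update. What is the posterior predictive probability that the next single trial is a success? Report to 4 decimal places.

0.4460

The Beta prior is conjugate to a Binomial/Bernoulli likelihood; the update adds successes to α and failures to β.
Posterior: Beta(α+k, β+n−k) = Beta(5.9+16, 3.2+24) = Beta(21.9, 27.2).
For a single future Bernoulli trial, P(success | data) = α/(α+β) = 0.4460.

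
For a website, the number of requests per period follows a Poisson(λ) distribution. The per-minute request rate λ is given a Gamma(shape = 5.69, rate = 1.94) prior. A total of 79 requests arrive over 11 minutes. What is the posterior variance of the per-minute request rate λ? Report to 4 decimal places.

0.5058

With a Gamma(shape α, rate β) prior, the Poisson likelihood is conjugate: the posterior is Gamma(α + ΣXᵢ, β + n).
Posterior: Gamma(α+S, β+n) = Gamma(5.69+79, 1.94+11) = Gamma(84.69, 12.94).
Var = α/β² = 84.69/12.94² = 0.5058.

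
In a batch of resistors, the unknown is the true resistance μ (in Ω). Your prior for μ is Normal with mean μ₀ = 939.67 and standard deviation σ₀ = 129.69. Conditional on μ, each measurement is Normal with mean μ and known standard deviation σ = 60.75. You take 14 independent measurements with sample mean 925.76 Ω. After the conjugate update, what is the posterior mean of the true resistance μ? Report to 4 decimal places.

925.9746

For Normal data with known variance σ², a Normal(μ₀, σ₀²) prior on μ is conjugate. Posterior precision = 1/σ₀² + n/σ²; posterior mean is the precision-weighted average of μ₀ and x̄.
n·x̄ = 14·925.76 = 12960.64.
σ₀² = 129.69² = 16819.4961, σ² = 60.75² = 3690.5625; σ² + n·σ₀² = 3690.5625 + 14·16819.4961 = 239163.5079.
Posterior mean = (μ₀/σ₀² + n·x̄/σ²)/(1/σ₀² + n/σ²) = (σ²·μ₀ + σ₀²·n·x̄)/(σ² + n·σ₀²) = (3690.5625·939.67 + 16819.4961·12960.64)/239163.5079 = 221459344.797879/239163.5079 = 925.9746.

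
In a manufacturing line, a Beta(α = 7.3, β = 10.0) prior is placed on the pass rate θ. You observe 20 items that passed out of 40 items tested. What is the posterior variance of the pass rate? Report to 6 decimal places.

0.004279

The Beta prior is conjugate to a Binomial/Bernoulli likelihood; the update adds successes to α and failures to β.
Posterior: Beta(α+k, β+n−k) = Beta(7.3+20, 10.0+20) = Beta(27.3, 30.0).
Var = αβ/((α+β)²(α+β+1)) = 27.3·30.0/(57.3²·58.3) = 0.004279.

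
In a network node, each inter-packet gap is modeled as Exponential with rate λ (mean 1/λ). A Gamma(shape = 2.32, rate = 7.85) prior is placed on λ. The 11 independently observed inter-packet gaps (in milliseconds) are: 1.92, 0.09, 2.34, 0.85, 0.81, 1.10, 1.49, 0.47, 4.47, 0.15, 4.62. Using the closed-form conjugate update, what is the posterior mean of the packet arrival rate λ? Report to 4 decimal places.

0.5092

With a Gamma(shape α, rate β) prior on the exponential rate λ, the posterior after n observations with total T = Σxᵢ is Gamma(α+n, β+T).
Sum of observations T = 18.31 milliseconds; n = 11.
Posterior: Gamma(2.32+11, 7.85+18.31) = Gamma(13.32, 26.16).
Posterior mean of λ = α/β = 13.32/26.16 = 0.5092.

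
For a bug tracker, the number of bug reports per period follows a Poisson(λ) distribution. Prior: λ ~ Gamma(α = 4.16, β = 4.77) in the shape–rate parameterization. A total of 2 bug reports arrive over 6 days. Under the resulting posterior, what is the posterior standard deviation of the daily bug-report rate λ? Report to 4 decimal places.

With a Gamma(shape α, rate β) prior, the Poisson likelihood is conjugate: the posterior is Gamma(α + ΣXᵢ, β + n).
Posterior: Gamma(α+S, β+n) = Gamma(4.16+2, 4.77+6) = Gamma(6.16, 10.77).
SD = √α/β = √6.16/10.77 = 0.2304.

0.2304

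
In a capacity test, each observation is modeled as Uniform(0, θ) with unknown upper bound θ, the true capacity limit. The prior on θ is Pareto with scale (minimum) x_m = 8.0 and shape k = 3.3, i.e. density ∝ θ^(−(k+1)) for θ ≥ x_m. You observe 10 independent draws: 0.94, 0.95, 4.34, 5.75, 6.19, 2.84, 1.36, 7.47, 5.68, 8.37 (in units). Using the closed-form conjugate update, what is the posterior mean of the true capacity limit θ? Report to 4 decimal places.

A Pareto(scale x_m, shape k) prior on the upper bound θ of Uniform(0, θ) is conjugate: posterior is Pareto(max(x_m, max xᵢ), k + n).
Sample maximum = 8.37; prior scale x_m = 8.0 → posterior scale = max = 8.37.
Posterior shape = 3.3 + 10 = 13.3.
E[θ|data] = k·x_m/(k−1) = 13.3·8.37/12.3 = 9.0505.

9.0505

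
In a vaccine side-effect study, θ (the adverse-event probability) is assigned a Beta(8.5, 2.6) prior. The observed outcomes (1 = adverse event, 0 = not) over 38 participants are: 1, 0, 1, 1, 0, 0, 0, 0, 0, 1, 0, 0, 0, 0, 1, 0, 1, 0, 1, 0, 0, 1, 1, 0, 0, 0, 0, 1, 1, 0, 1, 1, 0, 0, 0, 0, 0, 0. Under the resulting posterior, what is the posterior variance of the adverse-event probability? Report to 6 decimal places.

0.004913

The Beta prior is conjugate to a Binomial/Bernoulli likelihood; the update adds successes to α and failures to β.
Posterior: Beta(α+k, β+n−k) = Beta(8.5+13, 2.6+25) = Beta(21.5, 27.6).
Var = αβ/((α+β)²(α+β+1)) = 21.5·27.6/(49.1²·50.1) = 0.004913.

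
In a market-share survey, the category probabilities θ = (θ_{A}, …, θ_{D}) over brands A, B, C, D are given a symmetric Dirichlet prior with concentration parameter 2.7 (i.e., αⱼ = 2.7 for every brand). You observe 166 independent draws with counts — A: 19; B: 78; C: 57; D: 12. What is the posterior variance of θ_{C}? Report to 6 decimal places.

0.001258

The Dirichlet prior is conjugate to the Multinomial likelihood: each posterior αⱼ = prior αⱼ + observed count nⱼ.
Posterior concentration: (21.7, 80.7, 59.7, 14.7), total = 176.8.
Var[θ_j] = α_j(Σα−α_j)/((Σα)²(Σα+1)) = 59.7·117.1/(176.8²·177.8) = 0.001258.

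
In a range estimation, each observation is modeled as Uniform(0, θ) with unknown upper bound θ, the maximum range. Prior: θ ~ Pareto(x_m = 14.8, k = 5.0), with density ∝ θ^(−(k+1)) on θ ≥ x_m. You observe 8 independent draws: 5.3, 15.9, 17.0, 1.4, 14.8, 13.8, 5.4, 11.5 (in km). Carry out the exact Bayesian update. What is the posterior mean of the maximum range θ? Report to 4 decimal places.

A Pareto(scale x_m, shape k) prior on the upper bound θ of Uniform(0, θ) is conjugate: posterior is Pareto(max(x_m, max xᵢ), k + n).
Sample maximum = 17.0; prior scale x_m = 14.8 → posterior scale = max = 17.0.
Posterior shape = 5.0 + 8 = 13.0.
E[θ|data] = k·x_m/(k−1) = 13.0·17.0/12.0 = 18.4167.

18.4167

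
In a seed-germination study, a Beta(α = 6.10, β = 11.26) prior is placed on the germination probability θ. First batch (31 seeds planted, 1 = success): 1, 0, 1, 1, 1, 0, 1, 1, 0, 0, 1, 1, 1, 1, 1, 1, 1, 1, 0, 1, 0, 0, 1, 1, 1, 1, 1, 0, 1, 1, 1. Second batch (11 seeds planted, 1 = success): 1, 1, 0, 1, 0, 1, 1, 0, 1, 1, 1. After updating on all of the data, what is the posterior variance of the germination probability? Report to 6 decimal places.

0.003883

The Beta prior is conjugate to a Binomial/Bernoulli likelihood; the update adds successes to α and failures to β.
After batch 1: Beta(6.10+23, 11.26+8) = Beta(29.10, 19.26).
After batch 2: Beta(29.10+8, 19.26+3) = Beta(37.10, 22.26).
Var = αβ/((α+β)²(α+β+1)) = 37.10·22.26/(59.36²·60.36) = 0.003883.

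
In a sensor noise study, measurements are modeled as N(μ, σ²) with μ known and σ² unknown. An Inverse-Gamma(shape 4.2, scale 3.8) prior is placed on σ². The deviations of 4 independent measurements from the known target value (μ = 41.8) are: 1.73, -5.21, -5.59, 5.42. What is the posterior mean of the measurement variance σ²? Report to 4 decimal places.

With known mean μ and an Inverse-Gamma(α, β) prior on σ², the Normal likelihood is conjugate: posterior is Inv-Gamma(α + n/2, β + Σ(xᵢ−μ)²/2).
Σ(xᵢ−μ)² = (1.73)² + (-5.21)² + (-5.59)² + (5.42)² = 90.7615.
Posterior: Inv-Gamma(4.2 + 4/2, 3.8 + 90.7615/2) = Inv-Gamma(6.20, 49.18075).
E[σ²|data] = β/(α−1) = 49.18075/5.20 = 9.4578.

9.4578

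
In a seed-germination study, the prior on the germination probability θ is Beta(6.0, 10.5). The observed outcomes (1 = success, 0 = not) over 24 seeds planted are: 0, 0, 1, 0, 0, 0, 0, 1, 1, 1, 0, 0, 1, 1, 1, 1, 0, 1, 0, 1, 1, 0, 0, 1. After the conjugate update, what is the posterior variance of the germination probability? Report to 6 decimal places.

0.005950

The Beta prior is conjugate to a Binomial/Bernoulli likelihood; the update adds successes to α and failures to β.
Posterior: Beta(α+k, β+n−k) = Beta(6.0+12, 10.5+12) = Beta(18.0, 22.5).
Var = αβ/((α+β)²(α+β+1)) = 18.0·22.5/(40.5²·41.5) = 0.005950.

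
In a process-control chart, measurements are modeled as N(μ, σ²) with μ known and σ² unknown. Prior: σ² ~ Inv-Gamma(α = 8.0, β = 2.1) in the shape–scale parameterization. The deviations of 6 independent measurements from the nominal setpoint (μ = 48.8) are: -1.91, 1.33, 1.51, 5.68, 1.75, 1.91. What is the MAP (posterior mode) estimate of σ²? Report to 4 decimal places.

With known mean μ and an Inverse-Gamma(α, β) prior on σ², the Normal likelihood is conjugate: posterior is Inv-Gamma(α + n/2, β + Σ(xᵢ−μ)²/2).
Σ(xᵢ−μ)² = (-1.91)² + (1.33)² + (1.51)² + (5.68)² + (1.75)² + (1.91)² = 46.6701.
Posterior: Inv-Gamma(8.0 + 6/2, 2.1 + 46.6701/2) = Inv-Gamma(11.00, 25.43505).
Mode = β/(α+1) = 25.43505/12.00 = 2.1196.

2.1196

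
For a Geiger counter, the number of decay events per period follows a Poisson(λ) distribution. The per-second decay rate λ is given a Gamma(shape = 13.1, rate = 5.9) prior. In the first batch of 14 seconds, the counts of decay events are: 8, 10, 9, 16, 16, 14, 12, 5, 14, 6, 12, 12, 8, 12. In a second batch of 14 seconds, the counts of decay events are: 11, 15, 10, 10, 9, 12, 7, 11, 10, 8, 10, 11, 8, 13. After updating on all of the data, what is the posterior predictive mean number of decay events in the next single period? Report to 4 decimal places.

9.2065

With a Gamma(shape α, rate β) prior, the Poisson likelihood is conjugate: the posterior is Gamma(α + ΣXᵢ, β + n).
Batch 1: sum of counts S = 154 over n = 14 seconds.
After batch 1: Gamma(α+S, β+n) = Gamma(13.1+154, 5.9+14) = Gamma(167.1, 19.9).
Batch 2: sum of counts S = 145 over n = 14 seconds.
After batch 2: Gamma(α+S, β+n) = Gamma(167.1+145, 19.9+14) = Gamma(312.1, 33.9).
The predictive distribution for one future period is NegBinom with mean α/β = 9.2065.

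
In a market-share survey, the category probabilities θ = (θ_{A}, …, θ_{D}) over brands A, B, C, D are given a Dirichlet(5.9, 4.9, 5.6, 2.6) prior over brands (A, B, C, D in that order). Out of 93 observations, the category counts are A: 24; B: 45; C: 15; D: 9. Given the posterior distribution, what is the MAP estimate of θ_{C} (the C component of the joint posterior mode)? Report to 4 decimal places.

0.1815

The Dirichlet prior is conjugate to the Multinomial likelihood: each posterior αⱼ = prior αⱼ + observed count nⱼ.
Posterior concentration: (29.9, 49.9, 20.6, 11.6), total = 112.0.
Joint mode component: (α_{C}−1)/(Σα−K) = 19.6/108.0 = 0.1815.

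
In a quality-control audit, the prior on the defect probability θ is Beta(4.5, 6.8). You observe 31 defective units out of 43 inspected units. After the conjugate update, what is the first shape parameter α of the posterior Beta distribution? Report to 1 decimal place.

35.5

The Beta prior is conjugate to a Binomial/Bernoulli likelihood; the update adds successes to α and failures to β.
Posterior: Beta(α+k, β+n−k) = Beta(4.5+31, 6.8+12) = Beta(35.5, 18.8).
Posterior α = 35.5.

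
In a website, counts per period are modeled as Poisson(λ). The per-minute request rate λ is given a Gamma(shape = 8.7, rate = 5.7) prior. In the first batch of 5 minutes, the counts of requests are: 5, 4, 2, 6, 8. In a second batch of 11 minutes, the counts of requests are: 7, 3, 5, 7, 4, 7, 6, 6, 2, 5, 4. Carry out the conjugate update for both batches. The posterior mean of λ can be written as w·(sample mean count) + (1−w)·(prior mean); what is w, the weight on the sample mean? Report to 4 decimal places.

With a Gamma(shape α, rate β) prior, the Poisson likelihood is conjugate: the posterior is Gamma(α + ΣXᵢ, β + n).
Total number of minutes: n = 5 + 11 = 16.
Posterior mean = (α₀+S)/(β₀+n) = [n/(β₀+n)]·(S/n) + [β₀/(β₀+n)]·(α₀/β₀), so only n and β₀ enter the weight.
Weight on data w = n/(β₀+n) = 16/(5.7+16) = 16/21.7 = 0.7373.

0.7373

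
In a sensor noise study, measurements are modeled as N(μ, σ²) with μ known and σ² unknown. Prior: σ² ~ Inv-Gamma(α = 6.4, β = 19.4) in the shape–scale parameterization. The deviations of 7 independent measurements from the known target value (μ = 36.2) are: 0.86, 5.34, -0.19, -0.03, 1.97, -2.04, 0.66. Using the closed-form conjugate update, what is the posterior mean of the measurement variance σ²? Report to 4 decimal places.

With known mean μ and an Inverse-Gamma(α, β) prior on σ², the Normal likelihood is conjugate: posterior is Inv-Gamma(α + n/2, β + Σ(xᵢ−μ)²/2).
Σ(xᵢ−μ)² = (0.86)² + (5.34)² + (-0.19)² + (-0.03)² + (1.97)² + (-2.04)² + (0.66)² = 37.7703.
Posterior: Inv-Gamma(6.4 + 7/2, 19.4 + 37.7703/2) = Inv-Gamma(9.90, 38.28515).
E[σ²|data] = β/(α−1) = 38.28515/8.90 = 4.3017.

4.3017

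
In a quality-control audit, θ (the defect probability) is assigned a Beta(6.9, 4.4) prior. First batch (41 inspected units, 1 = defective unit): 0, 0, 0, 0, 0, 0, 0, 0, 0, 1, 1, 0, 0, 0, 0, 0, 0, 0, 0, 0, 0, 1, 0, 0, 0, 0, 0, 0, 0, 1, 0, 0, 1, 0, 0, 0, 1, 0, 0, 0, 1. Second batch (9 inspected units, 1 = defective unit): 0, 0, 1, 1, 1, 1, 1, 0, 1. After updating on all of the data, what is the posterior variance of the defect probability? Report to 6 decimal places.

0.003519

The Beta prior is conjugate to a Binomial/Bernoulli likelihood; the update adds successes to α and failures to β.
After batch 1: Beta(6.9+7, 4.4+34) = Beta(13.9, 38.4).
After batch 2: Beta(13.9+6, 38.4+3) = Beta(19.9, 41.4).
Var = αβ/((α+β)²(α+β+1)) = 19.9·41.4/(61.3²·62.3) = 0.003519.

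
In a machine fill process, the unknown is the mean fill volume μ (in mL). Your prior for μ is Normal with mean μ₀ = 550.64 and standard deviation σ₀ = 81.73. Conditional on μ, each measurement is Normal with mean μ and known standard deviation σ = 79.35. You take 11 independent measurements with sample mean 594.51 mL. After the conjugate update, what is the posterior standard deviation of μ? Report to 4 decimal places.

22.9613

For Normal data with known variance σ², a Normal(μ₀, σ₀²) prior on μ is conjugate. Posterior precision = 1/σ₀² + n/σ²; posterior mean is the precision-weighted average of μ₀ and x̄.
σ₀² = 81.73² = 6679.7929, σ² = 79.35² = 6296.4225; σ² + n·σ₀² = 6296.4225 + 11·6679.7929 = 79774.1444.
Posterior precision = 1/σ₀² + n/σ² = 1/6679.7929 + 11/6296.4225 = (σ² + n·σ₀²)/(σ₀²σ²) = 79774.1444/(6679.7929·6296.4225); posterior variance σₙ² = σ₀²σ²/(σ² + n·σ₀²) = 6679.7929·6296.4225/79774.1444 = 527.223433.
Posterior SD = √σₙ² = √(6679.7929·6296.4225/79774.1444) = 22.9613.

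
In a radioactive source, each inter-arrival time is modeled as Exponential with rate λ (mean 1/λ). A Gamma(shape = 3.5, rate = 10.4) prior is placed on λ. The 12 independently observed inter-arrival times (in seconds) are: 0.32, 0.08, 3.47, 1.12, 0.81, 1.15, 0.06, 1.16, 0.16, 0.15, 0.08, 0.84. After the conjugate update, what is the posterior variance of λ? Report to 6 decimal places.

With a Gamma(shape α, rate β) prior on the exponential rate λ, the posterior after n observations with total T = Σxᵢ is Gamma(α+n, β+T).
Sum of observations T = 9.40 seconds; n = 12.
Posterior: Gamma(3.5+12, 10.4+9.40) = Gamma(15.5, 19.80).
Var = α/β² = 0.039537.

0.039537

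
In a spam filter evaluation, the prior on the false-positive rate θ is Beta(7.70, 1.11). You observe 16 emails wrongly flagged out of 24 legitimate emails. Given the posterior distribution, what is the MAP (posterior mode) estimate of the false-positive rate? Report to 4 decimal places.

0.7368

The Beta prior is conjugate to a Binomial/Bernoulli likelihood; the update adds successes to α and failures to β.
Posterior: Beta(α+k, β+n−k) = Beta(7.70+16, 1.11+8) = Beta(23.70, 9.11).
Mode of Beta(a,b) for a,b>1 is (a−1)/(a+b−2) = 22.70/30.81 = 0.7368.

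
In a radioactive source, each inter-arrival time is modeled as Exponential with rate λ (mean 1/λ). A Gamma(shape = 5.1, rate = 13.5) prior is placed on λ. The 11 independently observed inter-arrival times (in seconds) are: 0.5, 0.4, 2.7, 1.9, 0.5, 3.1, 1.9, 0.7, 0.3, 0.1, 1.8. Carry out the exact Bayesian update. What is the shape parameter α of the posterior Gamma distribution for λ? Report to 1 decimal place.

16.1

With a Gamma(shape α, rate β) prior on the exponential rate λ, the posterior after n observations with total T = Σxᵢ is Gamma(α+n, β+T).
Sum of observations T = 13.9 seconds; n = 11.
Posterior: Gamma(5.1+11, 13.5+13.9) = Gamma(16.1, 27.4).
Posterior α = 16.1.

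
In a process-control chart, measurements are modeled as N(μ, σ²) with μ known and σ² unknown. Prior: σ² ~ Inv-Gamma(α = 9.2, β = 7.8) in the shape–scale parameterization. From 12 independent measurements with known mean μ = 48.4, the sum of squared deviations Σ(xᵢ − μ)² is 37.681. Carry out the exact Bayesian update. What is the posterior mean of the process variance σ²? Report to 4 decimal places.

With known mean μ and an Inverse-Gamma(α, β) prior on σ², the Normal likelihood is conjugate: posterior is Inv-Gamma(α + n/2, β + Σ(xᵢ−μ)²/2).
Posterior: Inv-Gamma(9.2 + 12/2, 7.8 + 37.681/2) = Inv-Gamma(15.20, 26.6405).
E[σ²|data] = β/(α−1) = 26.6405/14.20 = 1.8761.

1.8761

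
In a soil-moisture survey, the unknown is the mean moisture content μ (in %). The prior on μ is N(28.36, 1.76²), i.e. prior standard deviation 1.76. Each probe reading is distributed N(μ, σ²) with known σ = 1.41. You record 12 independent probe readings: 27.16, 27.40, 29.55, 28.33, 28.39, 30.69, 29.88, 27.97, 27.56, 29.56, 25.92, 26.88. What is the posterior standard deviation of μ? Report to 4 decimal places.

0.3966

For Normal data with known variance σ², a Normal(μ₀, σ₀²) prior on μ is conjugate. Posterior precision = 1/σ₀² + n/σ²; posterior mean is the precision-weighted average of μ₀ and x̄.
σ₀² = 1.76² = 3.0976, σ² = 1.41² = 1.9881; σ² + n·σ₀² = 1.9881 + 12·3.0976 = 39.1593.
Posterior precision = 1/σ₀² + n/σ² = 1/3.0976 + 12/1.9881 = (σ² + n·σ₀²)/(σ₀²σ²) = 39.1593/(3.0976·1.9881); posterior variance σₙ² = σ₀²σ²/(σ² + n·σ₀²) = 3.0976·1.9881/39.1593 = 0.157264.
Posterior SD = √σₙ² = √(3.0976·1.9881/39.1593) = 0.3966.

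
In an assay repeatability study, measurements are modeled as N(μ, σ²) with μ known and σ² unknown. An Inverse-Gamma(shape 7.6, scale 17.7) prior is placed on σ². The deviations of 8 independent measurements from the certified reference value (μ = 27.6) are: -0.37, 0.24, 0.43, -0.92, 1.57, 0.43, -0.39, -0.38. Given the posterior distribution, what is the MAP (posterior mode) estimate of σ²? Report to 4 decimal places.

1.5703

With known mean μ and an Inverse-Gamma(α, β) prior on σ², the Normal likelihood is conjugate: posterior is Inv-Gamma(α + n/2, β + Σ(xᵢ−μ)²/2).
Σ(xᵢ−μ)² = (-0.37)² + (0.24)² + (0.43)² + (-0.92)² + (1.57)² + (0.43)² + (-0.39)² + (-0.38)² = 4.1721.
Posterior: Inv-Gamma(7.6 + 8/2, 17.7 + 4.1721/2) = Inv-Gamma(11.60, 19.78605).
Mode = β/(α+1) = 19.78605/12.60 = 1.5703.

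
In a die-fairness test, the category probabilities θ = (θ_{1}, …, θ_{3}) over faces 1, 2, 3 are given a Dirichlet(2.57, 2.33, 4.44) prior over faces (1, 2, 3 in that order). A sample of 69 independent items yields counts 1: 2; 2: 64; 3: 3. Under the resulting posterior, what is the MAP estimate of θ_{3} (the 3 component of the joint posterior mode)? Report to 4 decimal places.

0.0855

The Dirichlet prior is conjugate to the Multinomial likelihood: each posterior αⱼ = prior αⱼ + observed count nⱼ.
Posterior concentration: (4.57, 66.33, 7.44), total = 78.34.
Joint mode component: (α_{3}−1)/(Σα−K) = 6.44/75.34 = 0.0855.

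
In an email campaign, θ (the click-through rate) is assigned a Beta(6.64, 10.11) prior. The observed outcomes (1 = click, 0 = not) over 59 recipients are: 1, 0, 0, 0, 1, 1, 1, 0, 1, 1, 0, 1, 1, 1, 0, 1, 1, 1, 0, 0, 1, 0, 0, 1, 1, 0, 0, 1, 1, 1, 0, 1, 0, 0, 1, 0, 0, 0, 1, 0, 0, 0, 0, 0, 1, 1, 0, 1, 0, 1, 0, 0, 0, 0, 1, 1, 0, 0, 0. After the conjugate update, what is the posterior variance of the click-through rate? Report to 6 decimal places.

0.003217

The Beta prior is conjugate to a Binomial/Bernoulli likelihood; the update adds successes to α and failures to β.
Posterior: Beta(α+k, β+n−k) = Beta(6.64+27, 10.11+32) = Beta(33.64, 42.11).
Var = αβ/((α+β)²(α+β+1)) = 33.64·42.11/(75.75²·76.75) = 0.003217.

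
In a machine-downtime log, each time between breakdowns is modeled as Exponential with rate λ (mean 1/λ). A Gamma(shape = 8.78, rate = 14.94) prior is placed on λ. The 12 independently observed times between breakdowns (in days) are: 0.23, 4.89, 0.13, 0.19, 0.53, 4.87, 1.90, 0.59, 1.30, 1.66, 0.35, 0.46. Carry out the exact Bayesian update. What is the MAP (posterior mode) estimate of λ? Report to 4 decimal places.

0.6174

With a Gamma(shape α, rate β) prior on the exponential rate λ, the posterior after n observations with total T = Σxᵢ is Gamma(α+n, β+T).
Sum of observations T = 17.10 days; n = 12.
Posterior: Gamma(8.78+12, 14.94+17.10) = Gamma(20.78, 32.04).
Mode = (α−1)/β = 0.6174.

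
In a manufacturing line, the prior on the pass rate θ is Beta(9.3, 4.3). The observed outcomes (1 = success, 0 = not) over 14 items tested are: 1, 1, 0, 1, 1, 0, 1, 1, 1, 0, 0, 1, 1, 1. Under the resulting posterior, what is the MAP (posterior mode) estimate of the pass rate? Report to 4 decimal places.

0.7148

The Beta prior is conjugate to a Binomial/Bernoulli likelihood; the update adds successes to α and failures to β.
Posterior: Beta(α+k, β+n−k) = Beta(9.3+10, 4.3+4) = Beta(19.3, 8.3).
Mode of Beta(a,b) for a,b>1 is (a−1)/(a+b−2) = 18.3/25.6 = 0.7148.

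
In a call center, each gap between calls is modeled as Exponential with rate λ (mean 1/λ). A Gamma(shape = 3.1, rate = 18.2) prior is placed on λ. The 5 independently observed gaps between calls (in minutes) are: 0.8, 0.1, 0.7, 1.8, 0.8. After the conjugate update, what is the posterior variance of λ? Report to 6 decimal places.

With a Gamma(shape α, rate β) prior on the exponential rate λ, the posterior after n observations with total T = Σxᵢ is Gamma(α+n, β+T).
Sum of observations T = 4.2 minutes; n = 5.
Posterior: Gamma(3.1+5, 18.2+4.2) = Gamma(8.1, 22.4).
Var = α/β² = 0.016143.

0.016143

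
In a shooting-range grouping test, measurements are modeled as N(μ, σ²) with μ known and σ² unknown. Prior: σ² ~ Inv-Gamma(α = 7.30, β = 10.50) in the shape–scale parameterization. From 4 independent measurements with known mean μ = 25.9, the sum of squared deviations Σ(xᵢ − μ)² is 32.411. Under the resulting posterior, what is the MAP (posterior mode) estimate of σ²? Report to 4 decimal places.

2.5928

With known mean μ and an Inverse-Gamma(α, β) prior on σ², the Normal likelihood is conjugate: posterior is Inv-Gamma(α + n/2, β + Σ(xᵢ−μ)²/2).
Posterior: Inv-Gamma(7.30 + 4/2, 10.50 + 32.411/2) = Inv-Gamma(9.30, 26.7055).
Mode = β/(α+1) = 26.7055/10.30 = 2.5928.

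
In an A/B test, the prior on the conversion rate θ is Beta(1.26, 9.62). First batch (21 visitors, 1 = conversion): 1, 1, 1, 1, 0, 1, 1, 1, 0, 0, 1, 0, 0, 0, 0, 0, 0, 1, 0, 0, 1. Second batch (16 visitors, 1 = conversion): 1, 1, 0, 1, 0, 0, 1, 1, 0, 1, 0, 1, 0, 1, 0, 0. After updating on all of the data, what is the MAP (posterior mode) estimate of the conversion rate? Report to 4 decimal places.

The Beta prior is conjugate to a Binomial/Bernoulli likelihood; the update adds successes to α and failures to β.
After batch 1: Beta(1.26+10, 9.62+11) = Beta(11.26, 20.62).
After batch 2: Beta(11.26+8, 20.62+8) = Beta(19.26, 28.62).
Mode of Beta(a,b) for a,b>1 is (a−1)/(a+b−2) = 18.26/45.88 = 0.3980.

0.3980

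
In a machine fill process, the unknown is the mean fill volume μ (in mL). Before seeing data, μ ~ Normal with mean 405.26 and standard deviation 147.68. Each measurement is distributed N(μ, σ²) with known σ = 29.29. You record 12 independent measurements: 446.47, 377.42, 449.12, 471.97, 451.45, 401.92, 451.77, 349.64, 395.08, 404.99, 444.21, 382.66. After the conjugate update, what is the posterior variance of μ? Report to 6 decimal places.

71.258420

For Normal data with known variance σ², a Normal(μ₀, σ₀²) prior on μ is conjugate. Posterior precision = 1/σ₀² + n/σ²; posterior mean is the precision-weighted average of μ₀ and x̄.
σ₀² = 147.68² = 21809.3824, σ² = 29.29² = 857.9041; σ² + n·σ₀² = 857.9041 + 12·21809.3824 = 262570.4929.
Posterior precision = 1/σ₀² + n/σ² = 1/21809.3824 + 12/857.9041 = (σ² + n·σ₀²)/(σ₀²σ²) = 262570.4929/(21809.3824·857.9041); posterior variance σₙ² = σ₀²σ²/(σ² + n·σ₀²) = 21809.3824·857.9041/262570.4929 = 71.258420.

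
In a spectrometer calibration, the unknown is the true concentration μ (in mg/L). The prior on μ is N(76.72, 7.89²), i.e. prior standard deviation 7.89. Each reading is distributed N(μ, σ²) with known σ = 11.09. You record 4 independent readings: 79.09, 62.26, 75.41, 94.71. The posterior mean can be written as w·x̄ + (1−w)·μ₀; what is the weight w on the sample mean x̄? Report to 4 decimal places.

0.6694

For Normal data with known variance σ², a Normal(μ₀, σ₀²) prior on μ is conjugate. Posterior precision = 1/σ₀² + n/σ²; posterior mean is the precision-weighted average of μ₀ and x̄.
σ₀² = 7.89² = 62.2521, σ² = 11.09² = 122.9881. Prior precision 1/σ₀² = 1/62.2521; data precision n/σ² = 4/122.9881.
w = (n/σ²)/(1/σ₀² + n/σ²) = n·σ₀²/(σ² + n·σ₀²) = 4·62.2521/(122.9881 + 4·62.2521) = 249.0084/371.9965 = 0.6694.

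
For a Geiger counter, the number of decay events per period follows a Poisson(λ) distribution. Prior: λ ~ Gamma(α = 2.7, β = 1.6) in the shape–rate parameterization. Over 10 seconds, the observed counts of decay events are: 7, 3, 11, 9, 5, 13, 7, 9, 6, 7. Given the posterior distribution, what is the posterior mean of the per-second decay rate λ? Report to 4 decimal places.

With a Gamma(shape α, rate β) prior, the Poisson likelihood is conjugate: the posterior is Gamma(α + ΣXᵢ, β + n).
Sum of counts S = 77 over n = 10 seconds.
Posterior: Gamma(α+S, β+n) = Gamma(2.7+77, 1.6+10) = Gamma(79.7, 11.6).
Posterior mean = α/β = 79.7/11.6 = 6.8707.

6.8707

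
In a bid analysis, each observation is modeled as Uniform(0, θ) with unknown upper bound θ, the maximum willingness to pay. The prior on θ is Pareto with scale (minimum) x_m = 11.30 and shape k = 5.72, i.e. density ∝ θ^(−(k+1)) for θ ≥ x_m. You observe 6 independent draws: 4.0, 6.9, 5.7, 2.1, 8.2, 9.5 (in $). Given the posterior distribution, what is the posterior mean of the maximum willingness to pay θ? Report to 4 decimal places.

12.3541

A Pareto(scale x_m, shape k) prior on the upper bound θ of Uniform(0, θ) is conjugate: posterior is Pareto(max(x_m, max xᵢ), k + n).
Sample maximum = 9.5; prior scale x_m = 11.30 → posterior scale = max = 11.30.
Posterior shape = 5.72 + 6 = 11.72.
E[θ|data] = k·x_m/(k−1) = 11.72·11.30/10.72 = 12.3541.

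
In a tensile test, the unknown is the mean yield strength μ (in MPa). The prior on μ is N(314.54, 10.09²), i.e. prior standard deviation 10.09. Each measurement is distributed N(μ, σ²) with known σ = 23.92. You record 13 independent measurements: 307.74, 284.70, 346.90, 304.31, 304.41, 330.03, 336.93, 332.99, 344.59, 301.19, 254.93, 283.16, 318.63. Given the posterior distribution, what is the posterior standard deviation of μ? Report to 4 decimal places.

For Normal data with known variance σ², a Normal(μ₀, σ₀²) prior on μ is conjugate. Posterior precision = 1/σ₀² + n/σ²; posterior mean is the precision-weighted average of μ₀ and x̄.
σ₀² = 10.09² = 101.8081, σ² = 23.92² = 572.1664; σ² + n·σ₀² = 572.1664 + 13·101.8081 = 1895.6717.
Posterior precision = 1/σ₀² + n/σ² = 1/101.8081 + 13/572.1664 = (σ² + n·σ₀²)/(σ₀²σ²) = 1895.6717/(101.8081·572.1664); posterior variance σₙ² = σ₀²σ²/(σ² + n·σ₀²) = 101.8081·572.1664/1895.6717 = 30.728514.
Posterior SD = √σₙ² = √(101.8081·572.1664/1895.6717) = 5.5433.

5.5433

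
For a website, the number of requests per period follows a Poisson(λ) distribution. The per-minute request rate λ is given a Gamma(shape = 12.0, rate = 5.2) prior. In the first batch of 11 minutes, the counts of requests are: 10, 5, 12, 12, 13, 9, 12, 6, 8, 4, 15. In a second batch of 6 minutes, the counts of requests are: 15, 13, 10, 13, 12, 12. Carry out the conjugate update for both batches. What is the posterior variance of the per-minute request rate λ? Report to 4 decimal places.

With a Gamma(shape α, rate β) prior, the Poisson likelihood is conjugate: the posterior is Gamma(α + ΣXᵢ, β + n).
Batch 1: sum of counts S = 106 over n = 11 minutes.
After batch 1: Gamma(α+S, β+n) = Gamma(12.0+106, 5.2+11) = Gamma(118.0, 16.2).
Batch 2: sum of counts S = 75 over n = 6 minutes.
After batch 2: Gamma(α+S, β+n) = Gamma(118.0+75, 16.2+6) = Gamma(193.0, 22.2).
Var = α/β² = 193.0/22.2² = 0.3916.

0.3916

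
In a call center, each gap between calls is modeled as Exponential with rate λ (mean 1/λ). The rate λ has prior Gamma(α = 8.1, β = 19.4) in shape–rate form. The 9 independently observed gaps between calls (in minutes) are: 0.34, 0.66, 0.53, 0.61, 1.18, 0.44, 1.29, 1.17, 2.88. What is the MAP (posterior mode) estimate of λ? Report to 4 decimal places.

0.5649

With a Gamma(shape α, rate β) prior on the exponential rate λ, the posterior after n observations with total T = Σxᵢ is Gamma(α+n, β+T).
Sum of observations T = 9.10 minutes; n = 9.
Posterior: Gamma(8.1+9, 19.4+9.10) = Gamma(17.1, 28.50).
Mode = (α−1)/β = 0.5649.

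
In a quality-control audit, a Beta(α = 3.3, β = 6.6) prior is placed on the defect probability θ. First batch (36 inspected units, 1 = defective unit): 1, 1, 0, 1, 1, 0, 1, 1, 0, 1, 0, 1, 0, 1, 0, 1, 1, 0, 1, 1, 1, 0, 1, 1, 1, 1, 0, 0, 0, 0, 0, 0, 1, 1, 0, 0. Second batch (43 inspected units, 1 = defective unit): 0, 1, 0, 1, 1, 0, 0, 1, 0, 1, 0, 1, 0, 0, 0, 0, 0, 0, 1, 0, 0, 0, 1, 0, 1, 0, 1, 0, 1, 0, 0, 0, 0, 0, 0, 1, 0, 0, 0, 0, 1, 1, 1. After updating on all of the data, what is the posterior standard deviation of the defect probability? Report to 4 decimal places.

0.0522

The Beta prior is conjugate to a Binomial/Bernoulli likelihood; the update adds successes to α and failures to β.
After batch 1: Beta(3.3+20, 6.6+16) = Beta(23.3, 22.6).
After batch 2: Beta(23.3+15, 22.6+28) = Beta(38.3, 50.6).
Var = αβ/((α+β)²(α+β+1)) = 38.3·50.6/(88.9²·89.9) = 0.00272763; SD = √0.00272763 = 0.0522.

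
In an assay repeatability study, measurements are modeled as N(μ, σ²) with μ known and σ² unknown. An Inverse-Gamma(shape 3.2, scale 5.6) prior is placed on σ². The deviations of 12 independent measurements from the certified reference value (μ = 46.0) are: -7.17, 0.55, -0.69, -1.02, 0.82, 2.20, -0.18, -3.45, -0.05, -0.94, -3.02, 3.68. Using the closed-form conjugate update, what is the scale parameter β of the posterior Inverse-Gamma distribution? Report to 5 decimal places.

With known mean μ and an Inverse-Gamma(α, β) prior on σ², the Normal likelihood is conjugate: posterior is Inv-Gamma(α + n/2, β + Σ(xᵢ−μ)²/2).
Σ(xᵢ−μ)² = (-7.17)² + (0.55)² + (-0.69)² + (-1.02)² + (0.82)² + (2.20)² + (-0.18)² + (-3.45)² + (-0.05)² + (-0.94)² + (-3.02)² + (3.68)² = 94.2241.
Posterior: Inv-Gamma(3.2 + 12/2, 5.6 + 94.2241/2) = Inv-Gamma(9.20, 52.71205).
Posterior β = 52.71205.

52.71205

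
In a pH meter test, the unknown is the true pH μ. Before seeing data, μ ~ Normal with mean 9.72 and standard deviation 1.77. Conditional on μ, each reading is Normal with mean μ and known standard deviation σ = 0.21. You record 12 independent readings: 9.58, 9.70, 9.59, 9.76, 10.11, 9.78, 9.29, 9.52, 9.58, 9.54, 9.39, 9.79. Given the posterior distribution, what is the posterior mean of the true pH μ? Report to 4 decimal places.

9.6359

For Normal data with known variance σ², a Normal(μ₀, σ₀²) prior on μ is conjugate. Posterior precision = 1/σ₀² + n/σ²; posterior mean is the precision-weighted average of μ₀ and x̄.
Σxᵢ = 9.58 + 9.70 + 9.59 + 9.76 + 10.11 + 9.78 + 9.29 + 9.52 + 9.58 + 9.54 + 9.39 + 9.79 = 115.63, so n·x̄ = 115.63.
σ₀² = 1.77² = 3.1329, σ² = 0.21² = 0.0441; σ² + n·σ₀² = 0.0441 + 12·3.1329 = 37.6389.
Posterior mean = (μ₀/σ₀² + n·x̄/σ²)/(1/σ₀² + n/σ²) = (σ²·μ₀ + σ₀²·n·x̄)/(σ² + n·σ₀²) = (0.0441·9.72 + 3.1329·115.63)/37.6389 = 362.685879/37.6389 = 9.6359.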